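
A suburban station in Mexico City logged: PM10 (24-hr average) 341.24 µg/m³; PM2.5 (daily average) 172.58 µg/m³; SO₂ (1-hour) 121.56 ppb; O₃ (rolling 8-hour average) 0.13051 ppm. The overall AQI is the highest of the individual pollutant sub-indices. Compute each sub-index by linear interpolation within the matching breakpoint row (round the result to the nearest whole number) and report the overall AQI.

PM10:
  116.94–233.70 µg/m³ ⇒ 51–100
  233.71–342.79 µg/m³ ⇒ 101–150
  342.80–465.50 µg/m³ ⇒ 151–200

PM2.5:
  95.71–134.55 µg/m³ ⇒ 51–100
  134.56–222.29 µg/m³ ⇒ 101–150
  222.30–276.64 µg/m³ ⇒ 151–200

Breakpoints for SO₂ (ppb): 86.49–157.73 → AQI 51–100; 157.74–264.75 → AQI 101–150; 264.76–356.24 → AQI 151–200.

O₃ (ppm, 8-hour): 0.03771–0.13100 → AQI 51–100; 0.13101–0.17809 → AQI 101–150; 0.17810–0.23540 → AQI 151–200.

PM10: row 233.71–342.79 (AQI 101–150). (150−101)·(341.24−233.71)/(342.79−233.71) + 101 = 49·107.53/109.08 + 101 ≈ 149.30 → 149.
PM2.5: 172.58 lies in 134.56–222.29, so I_lo=101, I_hi=150, C_lo=134.56, C_hi=222.29.
(150−101)/(222.29−134.56) × (172.58−134.56) + 101 = 49/87.73 × 38.02 + 101 ≈ 122.24 → 122.
SO₂ 121.56: bracket 86.49–157.73 → index 51–100; slope 49/71.24, offset 35.07.
AQI = 51 + 49/71.24·35.07 ≈ 75.12 ⇒ 75.
O₃: 0.13051 ∈ [0.03771, 0.13100] ↔ index [51, 100].
51 + (0.13051−0.03771)·(100−51)/(0.13100−0.03771) = 51 + 0.09280·49/0.09329 ≈ 99.74, so AQI = 100.
Sub-indices: PM10→149, PM2.5→122, SO₂→75, O₃→100. Overall AQI = max = 149; dominant pollutant is PM10.

149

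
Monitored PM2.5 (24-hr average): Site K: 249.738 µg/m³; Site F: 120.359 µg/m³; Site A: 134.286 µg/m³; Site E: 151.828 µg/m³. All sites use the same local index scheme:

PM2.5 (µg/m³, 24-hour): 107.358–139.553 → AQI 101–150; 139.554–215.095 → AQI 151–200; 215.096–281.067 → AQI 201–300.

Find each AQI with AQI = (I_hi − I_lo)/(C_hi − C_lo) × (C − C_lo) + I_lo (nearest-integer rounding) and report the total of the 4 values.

Site K: 249.738 ∈ [215.096, 281.067] ↔ index [201, 300].
201 + (249.738−215.096)·(300−201)/(281.067−215.096) = 201 + 34.642·99/65.971 ≈ 252.99, so AQI = 253.
Site F: 120.359 lies in 107.358–139.553, so I_lo=101, I_hi=150, C_lo=107.358, C_hi=139.553.
(150−101)/(139.553−107.358) × (120.359−107.358) + 101 = 49/32.195 × 13.001 + 101 ≈ 120.79 → 121.
Site A: 134.286 ∈ [107.358, 139.553] ↔ index [101, 150].
101 + (134.286−107.358)·(150−101)/(139.553−107.358) = 101 + 26.928·49/32.195 ≈ 141.98, so AQI = 142.
Site E 151.828: bracket 139.554–215.095 → index 151–200; slope 49/75.541, offset 12.274.
AQI = 151 + 49/75.541·12.274 ≈ 158.96 ⇒ 159.
AQIs: Site K=253, Site F=121, Site A=142, Site E=159. Sum = 253 + 121 + 142 + 159 = 675.

675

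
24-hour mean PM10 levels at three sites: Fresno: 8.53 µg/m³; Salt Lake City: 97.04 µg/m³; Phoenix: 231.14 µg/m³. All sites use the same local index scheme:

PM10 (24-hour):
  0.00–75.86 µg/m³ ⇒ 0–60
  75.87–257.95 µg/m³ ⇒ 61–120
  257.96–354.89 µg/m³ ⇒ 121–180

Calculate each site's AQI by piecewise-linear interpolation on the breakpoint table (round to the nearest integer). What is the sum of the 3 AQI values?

186

Fresno: row 0.00–75.86 (AQI 0–60). (60−0)·(8.53−0.00)/(75.86−0.00) + 0 = 60·8.53/75.86 + 0 ≈ 6.75 → 7.
Salt Lake City: 97.04 ∈ [75.87, 257.95] ↔ index [61, 120].
61 + (97.04−75.87)·(120−61)/(257.95−75.87) = 61 + 21.17·59/182.08 ≈ 67.86, so AQI = 68.
Phoenix: row 75.87–257.95 (AQI 61–120). (120−61)·(231.14−75.87)/(257.95−75.87) + 61 = 59·155.27/182.08 + 61 ≈ 111.31 → 111.
AQIs: Fresno=7, Salt Lake City=68, Phoenix=111. Sum = 7 + 68 + 111 = 186.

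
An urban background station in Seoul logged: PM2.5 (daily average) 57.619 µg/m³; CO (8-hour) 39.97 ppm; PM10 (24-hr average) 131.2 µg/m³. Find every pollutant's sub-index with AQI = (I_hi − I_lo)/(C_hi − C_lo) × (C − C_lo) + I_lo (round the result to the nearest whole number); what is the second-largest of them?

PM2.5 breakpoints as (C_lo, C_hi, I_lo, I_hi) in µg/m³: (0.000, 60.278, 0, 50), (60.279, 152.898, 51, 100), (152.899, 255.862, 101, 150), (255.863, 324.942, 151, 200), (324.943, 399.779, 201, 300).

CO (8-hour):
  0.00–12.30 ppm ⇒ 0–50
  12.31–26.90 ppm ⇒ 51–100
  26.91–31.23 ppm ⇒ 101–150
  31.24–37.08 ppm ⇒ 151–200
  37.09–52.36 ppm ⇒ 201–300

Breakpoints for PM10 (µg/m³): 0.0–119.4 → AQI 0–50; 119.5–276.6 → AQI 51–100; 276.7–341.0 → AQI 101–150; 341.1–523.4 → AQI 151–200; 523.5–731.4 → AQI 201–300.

PM2.5: row 0.000–60.278 (AQI 0–50). (50−0)·(57.619−0.000)/(60.278−0.000) + 0 = 50·57.619/60.278 + 0 ≈ 47.79 → 48.
CO: 39.97 lies in 37.09–52.36, so I_lo=201, I_hi=300, C_lo=37.09, C_hi=52.36.
(300−201)/(52.36−37.09) × (39.97−37.09) + 201 = 99/15.27 × 2.88 + 201 ≈ 219.67 → 220.
PM10: 131.2 lies in 119.5–276.6, so I_lo=51, I_hi=100, C_lo=119.5, C_hi=276.6.
(100−51)/(276.6−119.5) × (131.2−119.5) + 51 = 49/157.1 × 11.7 + 51 ≈ 54.65 → 55.
Sub-indices: PM2.5→48, CO→220, PM10→55. Ranked high→low: 220, 55, 48. Second-highest sub-index = 55.

55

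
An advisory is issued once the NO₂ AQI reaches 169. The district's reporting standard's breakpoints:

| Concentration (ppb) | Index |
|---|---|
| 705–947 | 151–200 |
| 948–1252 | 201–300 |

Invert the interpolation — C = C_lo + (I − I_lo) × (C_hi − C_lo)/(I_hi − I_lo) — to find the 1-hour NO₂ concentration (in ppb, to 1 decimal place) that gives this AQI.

793.9

AQI 169 lies in the 151–200 band, which corresponds to 705–947 ppb.
C = 705 + (169−151)×(947−705)/(200−151) = 705 + 18×242/49 ≈ 793.898 ppb → 793.9 ppb to 1 dp.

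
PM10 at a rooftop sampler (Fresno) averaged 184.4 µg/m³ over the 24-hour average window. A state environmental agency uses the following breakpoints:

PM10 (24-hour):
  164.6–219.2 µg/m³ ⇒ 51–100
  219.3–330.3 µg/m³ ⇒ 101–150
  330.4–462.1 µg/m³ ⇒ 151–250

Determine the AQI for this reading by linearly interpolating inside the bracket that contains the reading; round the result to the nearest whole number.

PM10: 184.4 ∈ [164.6, 219.2] ↔ index [51, 100].
51 + (184.4−164.6)·(100−51)/(219.2−164.6) = 51 + 19.8·49/54.6 ≈ 68.77, so AQI = 69.

69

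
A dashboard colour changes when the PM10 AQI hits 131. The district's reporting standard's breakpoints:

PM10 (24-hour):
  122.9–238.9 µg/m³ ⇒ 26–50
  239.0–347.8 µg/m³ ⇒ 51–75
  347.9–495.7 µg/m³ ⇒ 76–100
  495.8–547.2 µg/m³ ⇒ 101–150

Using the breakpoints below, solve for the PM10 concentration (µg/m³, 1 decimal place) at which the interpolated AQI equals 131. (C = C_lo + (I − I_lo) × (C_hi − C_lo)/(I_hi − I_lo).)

AQI 131 lies in the 101–150 band, which corresponds to 495.8–547.2 µg/m³.
C = 495.8 + (131−101)×(547.2−495.8)/(150−101) = 495.8 + 30×51.4/49 ≈ 527.269 µg/m³ → 527.3 µg/m³ to 1 dp.

527.3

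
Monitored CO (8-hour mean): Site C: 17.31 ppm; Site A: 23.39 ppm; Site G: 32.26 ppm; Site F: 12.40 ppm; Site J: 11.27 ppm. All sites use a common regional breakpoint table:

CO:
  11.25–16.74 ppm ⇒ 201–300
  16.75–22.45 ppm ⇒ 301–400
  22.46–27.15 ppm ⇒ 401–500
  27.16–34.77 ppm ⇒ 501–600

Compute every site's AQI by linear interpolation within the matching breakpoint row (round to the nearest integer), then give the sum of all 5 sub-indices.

1722

Site C 17.31: bracket 16.75–22.45 → index 301–400; slope 99/5.70, offset 0.56.
AQI = 301 + 99/5.70·0.56 ≈ 310.73 ⇒ 311.
Site A 23.39: bracket 22.46–27.15 → index 401–500; slope 99/4.69, offset 0.93.
AQI = 401 + 99/4.69·0.93 ≈ 420.63 ⇒ 421.
Site G 32.26: bracket 27.16–34.77 → index 501–600; slope 99/7.61, offset 5.10.
AQI = 501 + 99/7.61·5.10 ≈ 567.35 ⇒ 567.
Site F 12.40: bracket 11.25–16.74 → index 201–300; slope 99/5.49, offset 1.15.
AQI = 201 + 99/5.49·1.15 ≈ 221.74 ⇒ 222.
Site J: row 11.25–16.74 (AQI 201–300). (300−201)·(11.27−11.25)/(16.74−11.25) + 201 = 99·0.02/5.49 + 201 ≈ 201.36 → 201.
AQIs: Site C=311, Site A=421, Site G=567, Site F=222, Site J=201. Sum = 311 + 421 + 567 + 222 + 201 = 1722.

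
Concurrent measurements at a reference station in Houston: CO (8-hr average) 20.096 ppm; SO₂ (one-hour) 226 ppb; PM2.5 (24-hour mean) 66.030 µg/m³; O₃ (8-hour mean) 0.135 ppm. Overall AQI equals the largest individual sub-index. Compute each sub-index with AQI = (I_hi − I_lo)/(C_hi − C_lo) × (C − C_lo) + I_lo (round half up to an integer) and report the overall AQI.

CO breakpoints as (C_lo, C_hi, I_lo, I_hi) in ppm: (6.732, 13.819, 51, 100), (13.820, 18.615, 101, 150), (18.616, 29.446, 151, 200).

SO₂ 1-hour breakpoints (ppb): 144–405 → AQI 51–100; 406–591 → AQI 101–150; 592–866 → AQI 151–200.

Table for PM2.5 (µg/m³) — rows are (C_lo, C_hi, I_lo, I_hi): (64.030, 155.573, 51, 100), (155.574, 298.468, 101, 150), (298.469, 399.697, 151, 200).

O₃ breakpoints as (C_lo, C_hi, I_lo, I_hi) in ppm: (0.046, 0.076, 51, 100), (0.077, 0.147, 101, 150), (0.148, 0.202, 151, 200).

CO: 20.096 lies in 18.616–29.446, so I_lo=151, I_hi=200, C_lo=18.616, C_hi=29.446.
(200−151)/(29.446−18.616) × (20.096−18.616) + 151 = 49/10.830 × 1.480 + 151 ≈ 157.70 → 158.
SO₂ 226: bracket 144–405 → index 51–100; slope 49/261, offset 82.
AQI = 51 + 49/261·82 ≈ 66.39 ⇒ 66.
PM2.5: 66.030 lies in 64.030–155.573, so I_lo=51, I_hi=100, C_lo=64.030, C_hi=155.573.
(100−51)/(155.573−64.030) × (66.030−64.030) + 51 = 49/91.543 × 2.000 + 51 ≈ 52.07 → 52.
O₃: row 0.077–0.147 (AQI 101–150). (150−101)·(0.135−0.077)/(0.147−0.077) + 101 = 49·0.058/0.070 + 101 ≈ 141.60 → 142.
Sub-indices: CO→158, SO₂→66, PM2.5→52, O₃→142. Overall AQI = max = 158; dominant pollutant is CO.

158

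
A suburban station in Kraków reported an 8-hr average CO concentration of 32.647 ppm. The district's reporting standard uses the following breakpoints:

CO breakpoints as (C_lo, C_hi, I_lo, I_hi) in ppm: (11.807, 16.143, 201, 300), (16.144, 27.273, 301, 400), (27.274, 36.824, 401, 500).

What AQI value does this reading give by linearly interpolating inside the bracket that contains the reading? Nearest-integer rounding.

457

CO: 32.647 lies in 27.274–36.824, so I_lo=401, I_hi=500, C_lo=27.274, C_hi=36.824.
(500−401)/(36.824−27.274) × (32.647−27.274) + 401 = 99/9.550 × 5.373 + 401 ≈ 456.70 → 457.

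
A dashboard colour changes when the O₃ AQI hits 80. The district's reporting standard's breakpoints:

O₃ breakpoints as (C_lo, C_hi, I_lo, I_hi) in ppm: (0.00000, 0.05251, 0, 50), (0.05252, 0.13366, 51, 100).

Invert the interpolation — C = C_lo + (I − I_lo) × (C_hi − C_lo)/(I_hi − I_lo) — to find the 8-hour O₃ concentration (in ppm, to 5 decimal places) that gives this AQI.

AQI 80 lies in the 51–100 band, which corresponds to 0.05252–0.13366 ppm.
C = 0.05252 + (80−51)×(0.13366−0.05252)/(100−51) = 0.05252 + 29×0.08114/49 ≈ 0.1005416 ppm → 0.10054 ppm to 5 dp.

0.10054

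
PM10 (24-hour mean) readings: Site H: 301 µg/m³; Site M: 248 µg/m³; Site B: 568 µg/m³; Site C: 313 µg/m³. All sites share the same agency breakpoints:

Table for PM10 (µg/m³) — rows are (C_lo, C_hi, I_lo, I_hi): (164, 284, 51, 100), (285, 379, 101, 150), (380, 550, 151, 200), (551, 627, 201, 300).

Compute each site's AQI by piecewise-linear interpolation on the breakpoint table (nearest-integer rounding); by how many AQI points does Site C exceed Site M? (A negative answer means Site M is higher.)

Site H: 301 ∈ [285, 379] ↔ index [101, 150].
101 + (301−285)·(150−101)/(379−285) = 101 + 16·49/94 ≈ 109.34, so AQI = 109.
Site M: row 164–284 (AQI 51–100). (100−51)·(248−164)/(284−164) + 51 = 49·84/120 + 51 ≈ 85.30 → 85.
Site B: 568 lies in 551–627, so I_lo=201, I_hi=300, C_lo=551, C_hi=627.
(300−201)/(627−551) × (568−551) + 201 = 99/76 × 17 + 201 ≈ 223.14 → 223.
Site C: 313 ∈ [285, 379] ↔ index [101, 150].
101 + (313−285)·(150−101)/(379−285) = 101 + 28·49/94 ≈ 115.60, so AQI = 116.
AQIs: Site H=109, Site M=85, Site B=223, Site C=116. Site C (116) − Site M (85) = 31.

31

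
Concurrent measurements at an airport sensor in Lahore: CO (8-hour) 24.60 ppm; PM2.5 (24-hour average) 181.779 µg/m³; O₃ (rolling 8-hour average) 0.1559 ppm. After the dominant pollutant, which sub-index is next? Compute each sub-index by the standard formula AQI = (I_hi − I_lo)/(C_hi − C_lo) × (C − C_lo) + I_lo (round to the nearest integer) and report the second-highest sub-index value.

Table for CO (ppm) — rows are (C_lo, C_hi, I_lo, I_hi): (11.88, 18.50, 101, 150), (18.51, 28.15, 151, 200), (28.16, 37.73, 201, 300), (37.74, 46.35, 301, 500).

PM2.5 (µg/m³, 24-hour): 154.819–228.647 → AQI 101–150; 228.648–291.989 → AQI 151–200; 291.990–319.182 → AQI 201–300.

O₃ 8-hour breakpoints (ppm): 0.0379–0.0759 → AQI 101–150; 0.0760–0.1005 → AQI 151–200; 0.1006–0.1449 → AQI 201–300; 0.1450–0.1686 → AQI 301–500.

CO: row 18.51–28.15 (AQI 151–200). (200−151)·(24.60−18.51)/(28.15−18.51) + 151 = 49·6.09/9.64 + 151 ≈ 181.96 → 182.
PM2.5: 181.779 lies in 154.819–228.647, so I_lo=101, I_hi=150, C_lo=154.819, C_hi=228.647.
(150−101)/(228.647−154.819) × (181.779−154.819) + 101 = 49/73.828 × 26.960 + 101 ≈ 118.89 → 119.
O₃: row 0.1450–0.1686 (AQI 301–500). (500−301)·(0.1559−0.1450)/(0.1686−0.1450) + 301 = 199·0.0109/0.0236 + 301 ≈ 392.91 → 393.
Sub-indices: CO→182, PM2.5→119, O₃→393. Ranked high→low: 393, 182, 119. Second-highest sub-index = 182.

182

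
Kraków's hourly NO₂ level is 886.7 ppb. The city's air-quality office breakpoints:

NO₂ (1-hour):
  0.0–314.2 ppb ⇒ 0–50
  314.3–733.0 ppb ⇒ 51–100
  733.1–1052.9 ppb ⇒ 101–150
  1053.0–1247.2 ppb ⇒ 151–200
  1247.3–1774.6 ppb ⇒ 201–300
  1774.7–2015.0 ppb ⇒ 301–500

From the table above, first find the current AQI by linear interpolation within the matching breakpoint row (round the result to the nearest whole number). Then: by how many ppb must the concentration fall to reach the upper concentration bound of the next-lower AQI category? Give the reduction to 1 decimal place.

153.7

NO₂: 886.7 ∈ [733.1, 1052.9] ↔ index [101, 150].
101 + (886.7−733.1)·(150−101)/(1052.9−733.1) = 101 + 153.6·49/319.8 ≈ 124.53, so AQI = 125.
Current AQI 125 is in the Unhealthy for Sensitive Groups range (101–150). The next-lower category tops out at AQI 100, whose upper concentration bound is 733.0 ppb.
Reduction needed = 886.7 − 733.0 = 153.7 ppb.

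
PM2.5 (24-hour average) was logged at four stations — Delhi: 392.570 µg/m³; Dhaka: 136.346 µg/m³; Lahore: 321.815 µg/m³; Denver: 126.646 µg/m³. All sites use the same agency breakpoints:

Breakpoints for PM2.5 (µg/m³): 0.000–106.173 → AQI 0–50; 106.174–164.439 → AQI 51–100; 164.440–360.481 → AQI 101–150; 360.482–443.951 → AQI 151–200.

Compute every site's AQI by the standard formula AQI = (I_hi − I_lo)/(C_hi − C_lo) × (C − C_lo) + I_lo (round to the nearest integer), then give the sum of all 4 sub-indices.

Delhi: 392.570 ∈ [360.482, 443.951] ↔ index [151, 200].
151 + (392.570−360.482)·(200−151)/(443.951−360.482) = 151 + 32.088·49/83.469 ≈ 169.84, so AQI = 170.
Dhaka: row 106.174–164.439 (AQI 51–100). (100−51)·(136.346−106.174)/(164.439−106.174) + 51 = 49·30.172/58.265 + 51 ≈ 76.37 → 76.
Lahore: 321.815 lies in 164.440–360.481, so I_lo=101, I_hi=150, C_lo=164.440, C_hi=360.481.
(150−101)/(360.481−164.440) × (321.815−164.440) + 101 = 49/196.041 × 157.375 + 101 ≈ 140.34 → 140.
Denver: 126.646 lies in 106.174–164.439, so I_lo=51, I_hi=100, C_lo=106.174, C_hi=164.439.
(100−51)/(164.439−106.174) × (126.646−106.174) + 51 = 49/58.265 × 20.472 + 51 ≈ 68.22 → 68.
AQIs: Delhi=170, Dhaka=76, Lahore=140, Denver=68. Sum = 170 + 76 + 140 + 68 = 454.

454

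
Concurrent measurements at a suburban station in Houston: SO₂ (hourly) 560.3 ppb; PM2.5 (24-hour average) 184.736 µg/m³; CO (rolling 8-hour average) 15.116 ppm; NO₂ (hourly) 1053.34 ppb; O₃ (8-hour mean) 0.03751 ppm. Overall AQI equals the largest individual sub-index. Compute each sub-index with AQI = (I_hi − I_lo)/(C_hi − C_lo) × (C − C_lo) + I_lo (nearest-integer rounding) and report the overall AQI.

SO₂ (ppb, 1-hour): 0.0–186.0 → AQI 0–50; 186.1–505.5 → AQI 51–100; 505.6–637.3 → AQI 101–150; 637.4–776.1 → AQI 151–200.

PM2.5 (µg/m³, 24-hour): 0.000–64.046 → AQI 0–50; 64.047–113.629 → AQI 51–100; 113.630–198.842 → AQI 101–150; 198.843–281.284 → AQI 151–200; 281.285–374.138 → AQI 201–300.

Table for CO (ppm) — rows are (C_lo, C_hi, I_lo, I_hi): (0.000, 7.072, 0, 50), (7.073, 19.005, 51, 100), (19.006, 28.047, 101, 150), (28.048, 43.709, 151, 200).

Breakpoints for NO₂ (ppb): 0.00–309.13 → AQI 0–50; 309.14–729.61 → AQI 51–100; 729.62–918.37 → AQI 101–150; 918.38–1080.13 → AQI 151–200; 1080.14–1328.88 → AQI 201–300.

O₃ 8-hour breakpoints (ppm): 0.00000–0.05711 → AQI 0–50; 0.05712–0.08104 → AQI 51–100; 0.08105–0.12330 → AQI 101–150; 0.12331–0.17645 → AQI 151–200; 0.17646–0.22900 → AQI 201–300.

SO₂: 560.3 ∈ [505.6, 637.3] ↔ index [101, 150].
101 + (560.3−505.6)·(150−101)/(637.3−505.6) = 101 + 54.7·49/131.7 ≈ 121.35, so AQI = 121.
PM2.5: row 113.630–198.842 (AQI 101–150). (150−101)·(184.736−113.630)/(198.842−113.630) + 101 = 49·71.106/85.212 + 101 ≈ 141.89 → 142.
CO: 15.116 ∈ [7.073, 19.005] ↔ index [51, 100].
51 + (15.116−7.073)·(100−51)/(19.005−7.073) = 51 + 8.043·49/11.932 ≈ 84.03, so AQI = 84.
NO₂: 1053.34 lies in 918.38–1080.13, so I_lo=151, I_hi=200, C_lo=918.38, C_hi=1080.13.
(200−151)/(1080.13−918.38) × (1053.34−918.38) + 151 = 49/161.75 × 134.96 + 151 ≈ 191.88 → 192.
O₃: row 0.00000–0.05711 (AQI 0–50). (50−0)·(0.03751−0.00000)/(0.05711−0.00000) + 0 = 50·0.03751/0.05711 + 0 ≈ 32.84 → 33.
Sub-indices: SO₂→121, PM2.5→142, CO→84, NO₂→192, O₃→33. Overall AQI = max = 192; dominant pollutant is NO₂.

192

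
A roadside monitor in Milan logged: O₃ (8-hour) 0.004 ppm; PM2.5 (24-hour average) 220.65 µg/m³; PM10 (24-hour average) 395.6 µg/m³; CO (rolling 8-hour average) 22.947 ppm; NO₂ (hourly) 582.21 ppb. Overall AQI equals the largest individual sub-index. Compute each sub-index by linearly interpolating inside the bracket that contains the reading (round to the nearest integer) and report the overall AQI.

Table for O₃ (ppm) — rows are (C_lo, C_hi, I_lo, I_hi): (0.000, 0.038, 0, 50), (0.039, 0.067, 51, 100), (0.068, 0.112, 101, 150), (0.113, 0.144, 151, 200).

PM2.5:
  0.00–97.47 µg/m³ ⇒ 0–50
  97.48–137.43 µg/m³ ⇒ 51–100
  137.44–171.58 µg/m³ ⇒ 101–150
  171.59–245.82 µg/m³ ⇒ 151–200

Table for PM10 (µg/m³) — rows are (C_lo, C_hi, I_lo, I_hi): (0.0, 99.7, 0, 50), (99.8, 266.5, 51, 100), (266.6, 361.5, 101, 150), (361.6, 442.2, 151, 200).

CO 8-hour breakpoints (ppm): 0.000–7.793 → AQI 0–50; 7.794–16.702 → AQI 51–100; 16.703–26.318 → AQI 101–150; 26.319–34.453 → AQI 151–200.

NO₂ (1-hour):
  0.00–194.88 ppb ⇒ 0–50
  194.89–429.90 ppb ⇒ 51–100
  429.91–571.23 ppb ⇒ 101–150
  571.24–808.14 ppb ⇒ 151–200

183

O₃ 0.004: bracket 0.000–0.038 → index 0–50; slope 50/0.038, offset 0.004.
AQI = 0 + 50/0.038·0.004 ≈ 5.26 ⇒ 5.
PM2.5: 220.65 lies in 171.59–245.82, so I_lo=151, I_hi=200, C_lo=171.59, C_hi=245.82.
(200−151)/(245.82−171.59) × (220.65−171.59) + 151 = 49/74.23 × 49.06 + 151 ≈ 183.39 → 183.
PM10: row 361.6–442.2 (AQI 151–200). (200−151)·(395.6−361.6)/(442.2−361.6) + 151 = 49·34.0/80.6 + 151 ≈ 171.67 → 172.
CO: 22.947 ∈ [16.703, 26.318] ↔ index [101, 150].
101 + (22.947−16.703)·(150−101)/(26.318−16.703) = 101 + 6.244·49/9.615 ≈ 132.82, so AQI = 133.
NO₂: 582.21 ∈ [571.24, 808.14] ↔ index [151, 200].
151 + (582.21−571.24)·(200−151)/(808.14−571.24) = 151 + 10.97·49/236.90 ≈ 153.27, so AQI = 153.
Sub-indices: O₃→5, PM2.5→183, PM10→172, CO→133, NO₂→153. Overall AQI = max = 183; dominant pollutant is PM2.5.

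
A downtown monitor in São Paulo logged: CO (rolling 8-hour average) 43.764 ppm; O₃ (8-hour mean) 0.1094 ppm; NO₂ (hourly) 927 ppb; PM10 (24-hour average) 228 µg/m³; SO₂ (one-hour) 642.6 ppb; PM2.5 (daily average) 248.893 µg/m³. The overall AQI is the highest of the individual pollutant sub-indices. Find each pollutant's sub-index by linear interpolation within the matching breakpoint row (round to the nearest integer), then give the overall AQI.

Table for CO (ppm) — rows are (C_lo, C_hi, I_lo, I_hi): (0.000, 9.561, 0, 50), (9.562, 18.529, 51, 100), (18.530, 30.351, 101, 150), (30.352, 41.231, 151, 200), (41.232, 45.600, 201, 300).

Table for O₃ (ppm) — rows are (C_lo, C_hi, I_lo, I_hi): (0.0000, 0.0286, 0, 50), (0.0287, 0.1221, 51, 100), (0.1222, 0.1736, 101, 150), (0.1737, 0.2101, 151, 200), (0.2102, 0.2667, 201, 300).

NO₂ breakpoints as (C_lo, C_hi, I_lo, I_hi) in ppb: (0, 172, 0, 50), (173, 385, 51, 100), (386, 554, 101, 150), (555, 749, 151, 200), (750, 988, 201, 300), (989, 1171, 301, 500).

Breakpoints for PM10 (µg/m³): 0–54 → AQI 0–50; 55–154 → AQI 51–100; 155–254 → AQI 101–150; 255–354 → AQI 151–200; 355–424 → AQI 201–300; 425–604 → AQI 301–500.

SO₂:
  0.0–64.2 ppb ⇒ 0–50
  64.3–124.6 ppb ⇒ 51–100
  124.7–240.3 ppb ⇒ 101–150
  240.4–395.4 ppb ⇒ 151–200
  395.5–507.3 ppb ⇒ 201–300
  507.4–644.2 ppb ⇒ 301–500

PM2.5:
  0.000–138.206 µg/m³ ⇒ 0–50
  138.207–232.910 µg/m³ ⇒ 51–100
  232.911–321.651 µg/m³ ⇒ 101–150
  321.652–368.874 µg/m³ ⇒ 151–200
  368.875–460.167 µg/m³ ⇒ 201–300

498

CO: row 41.232–45.600 (AQI 201–300). (300−201)·(43.764−41.232)/(45.600−41.232) + 201 = 99·2.532/4.368 + 201 ≈ 258.39 → 258.
O₃ 0.1094: bracket 0.0287–0.1221 → index 51–100; slope 49/0.0934, offset 0.0807.
AQI = 51 + 49/0.0934·0.0807 ≈ 93.34 ⇒ 93.
NO₂ 927: bracket 750–988 → index 201–300; slope 99/238, offset 177.
AQI = 201 + 99/238·177 ≈ 274.63 ⇒ 275.
PM10: row 155–254 (AQI 101–150). (150−101)·(228−155)/(254−155) + 101 = 49·73/99 + 101 ≈ 137.13 → 137.
SO₂: 642.6 lies in 507.4–644.2, so I_lo=301, I_hi=500, C_lo=507.4, C_hi=644.2.
(500−301)/(644.2−507.4) × (642.6−507.4) + 301 = 199/136.8 × 135.2 + 301 ≈ 497.67 → 498.
PM2.5: 248.893 lies in 232.911–321.651, so I_lo=101, I_hi=150, C_lo=232.911, C_hi=321.651.
(150−101)/(321.651−232.911) × (248.893−232.911) + 101 = 49/88.740 × 15.982 + 101 ≈ 109.82 → 110.
Sub-indices: CO→258, O₃→93, NO₂→275, PM10→137, SO₂→498, PM2.5→110. Overall AQI = max = 498; dominant pollutant is SO₂.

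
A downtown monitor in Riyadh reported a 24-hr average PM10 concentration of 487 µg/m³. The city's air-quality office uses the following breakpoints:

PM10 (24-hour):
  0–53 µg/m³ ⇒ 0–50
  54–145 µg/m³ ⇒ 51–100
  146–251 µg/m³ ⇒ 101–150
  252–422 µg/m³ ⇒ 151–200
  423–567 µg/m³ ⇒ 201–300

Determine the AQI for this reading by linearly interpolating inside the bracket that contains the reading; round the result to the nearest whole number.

PM10 487: bracket 423–567 → index 201–300; slope 99/144, offset 64.
AQI = 201 + 99/144·64 ≈ 245.00 ⇒ 245.
AQI 245 falls in the Very Unhealthy category.

245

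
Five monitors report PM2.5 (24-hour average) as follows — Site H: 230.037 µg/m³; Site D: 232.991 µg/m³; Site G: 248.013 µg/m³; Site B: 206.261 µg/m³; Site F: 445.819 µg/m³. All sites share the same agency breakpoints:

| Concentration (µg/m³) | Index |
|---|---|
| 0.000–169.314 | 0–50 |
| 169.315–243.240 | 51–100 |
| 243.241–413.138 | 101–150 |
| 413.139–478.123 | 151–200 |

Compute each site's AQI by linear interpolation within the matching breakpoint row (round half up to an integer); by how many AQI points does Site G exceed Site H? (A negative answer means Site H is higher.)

11

Site H: 230.037 lies in 169.315–243.240, so I_lo=51, I_hi=100, C_lo=169.315, C_hi=243.240.
(100−51)/(243.240−169.315) × (230.037−169.315) + 51 = 49/73.925 × 60.722 + 51 ≈ 91.25 → 91.
Site D: 232.991 lies in 169.315–243.240, so I_lo=51, I_hi=100, C_lo=169.315, C_hi=243.240.
(100−51)/(243.240−169.315) × (232.991−169.315) + 51 = 49/73.925 × 63.676 + 51 ≈ 93.21 → 93.
Site G: 248.013 lies in 243.241–413.138, so I_lo=101, I_hi=150, C_lo=243.241, C_hi=413.138.
(150−101)/(413.138−243.241) × (248.013−243.241) + 101 = 49/169.897 × 4.772 + 101 ≈ 102.38 → 102.
Site B: 206.261 lies in 169.315–243.240, so I_lo=51, I_hi=100, C_lo=169.315, C_hi=243.240.
(100−51)/(243.240−169.315) × (206.261−169.315) + 51 = 49/73.925 × 36.946 + 51 ≈ 75.49 → 75.
Site F: 445.819 lies in 413.139–478.123, so I_lo=151, I_hi=200, C_lo=413.139, C_hi=478.123.
(200−151)/(478.123−413.139) × (445.819−413.139) + 151 = 49/64.984 × 32.680 + 151 ≈ 175.64 → 176.
AQIs: Site H=91, Site D=93, Site G=102, Site B=75, Site F=176. Site G (102) − Site H (91) = 11.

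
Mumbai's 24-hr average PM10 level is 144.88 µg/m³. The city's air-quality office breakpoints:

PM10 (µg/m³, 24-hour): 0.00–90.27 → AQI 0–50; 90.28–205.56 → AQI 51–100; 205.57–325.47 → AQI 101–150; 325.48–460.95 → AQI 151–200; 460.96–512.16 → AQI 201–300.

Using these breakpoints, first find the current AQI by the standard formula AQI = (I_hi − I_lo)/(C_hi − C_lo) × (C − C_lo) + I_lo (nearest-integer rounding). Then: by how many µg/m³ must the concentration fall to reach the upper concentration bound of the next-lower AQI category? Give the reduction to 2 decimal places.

54.61

PM10: 144.88 ∈ [90.28, 205.56] ↔ index [51, 100].
51 + (144.88−90.28)·(100−51)/(205.56−90.28) = 51 + 54.60·49/115.28 ≈ 74.21, so AQI = 74.
Current AQI 74 is in the Moderate range (51–100). The next-lower category tops out at AQI 50, whose upper concentration bound is 90.27 µg/m³.
Reduction needed = 144.88 − 90.27 = 54.61 µg/m³.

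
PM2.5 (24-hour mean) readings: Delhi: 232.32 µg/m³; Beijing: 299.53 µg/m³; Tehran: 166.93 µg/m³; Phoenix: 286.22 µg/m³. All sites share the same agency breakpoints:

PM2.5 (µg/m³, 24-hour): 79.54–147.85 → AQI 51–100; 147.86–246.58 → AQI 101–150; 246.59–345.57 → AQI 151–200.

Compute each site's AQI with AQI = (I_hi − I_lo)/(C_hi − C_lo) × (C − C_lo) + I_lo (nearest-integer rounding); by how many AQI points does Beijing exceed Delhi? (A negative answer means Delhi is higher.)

Delhi 232.32: bracket 147.86–246.58 → index 101–150; slope 49/98.72, offset 84.46.
AQI = 101 + 49/98.72·84.46 ≈ 142.92 ⇒ 143.
Beijing: 299.53 ∈ [246.59, 345.57] ↔ index [151, 200].
151 + (299.53−246.59)·(200−151)/(345.57−246.59) = 151 + 52.94·49/98.98 ≈ 177.21, so AQI = 177.
Tehran: 166.93 ∈ [147.86, 246.58] ↔ index [101, 150].
101 + (166.93−147.86)·(150−101)/(246.58−147.86) = 101 + 19.07·49/98.72 ≈ 110.47, so AQI = 110.
Phoenix: 286.22 lies in 246.59–345.57, so I_lo=151, I_hi=200, C_lo=246.59, C_hi=345.57.
(200−151)/(345.57−246.59) × (286.22−246.59) + 151 = 49/98.98 × 39.63 + 151 ≈ 170.62 → 171.
AQIs: Delhi=143, Beijing=177, Tehran=110, Phoenix=171. Beijing (177) − Delhi (143) = 34.

34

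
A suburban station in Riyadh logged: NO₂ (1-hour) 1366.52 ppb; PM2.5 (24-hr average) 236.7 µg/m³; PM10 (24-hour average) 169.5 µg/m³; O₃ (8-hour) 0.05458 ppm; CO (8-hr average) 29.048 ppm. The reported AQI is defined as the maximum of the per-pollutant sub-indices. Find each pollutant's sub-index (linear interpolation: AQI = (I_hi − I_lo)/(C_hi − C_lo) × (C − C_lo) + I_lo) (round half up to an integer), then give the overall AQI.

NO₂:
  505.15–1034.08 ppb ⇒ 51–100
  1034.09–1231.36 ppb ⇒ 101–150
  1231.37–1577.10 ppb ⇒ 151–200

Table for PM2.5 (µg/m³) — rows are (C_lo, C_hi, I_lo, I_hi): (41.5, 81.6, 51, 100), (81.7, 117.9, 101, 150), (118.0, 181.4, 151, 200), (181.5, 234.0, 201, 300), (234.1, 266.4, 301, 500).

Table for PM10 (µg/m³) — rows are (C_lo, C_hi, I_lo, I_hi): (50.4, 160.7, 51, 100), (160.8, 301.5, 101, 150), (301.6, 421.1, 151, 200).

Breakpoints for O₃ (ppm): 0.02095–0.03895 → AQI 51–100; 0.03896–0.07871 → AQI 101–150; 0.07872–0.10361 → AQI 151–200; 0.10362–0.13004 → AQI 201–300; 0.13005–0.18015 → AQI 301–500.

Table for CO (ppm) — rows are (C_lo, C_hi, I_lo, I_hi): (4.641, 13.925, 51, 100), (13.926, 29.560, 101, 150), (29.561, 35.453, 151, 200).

317

NO₂: 1366.52 lies in 1231.37–1577.10, so I_lo=151, I_hi=200, C_lo=1231.37, C_hi=1577.10.
(200−151)/(1577.10−1231.37) × (1366.52−1231.37) + 151 = 49/345.73 × 135.15 + 151 ≈ 170.15 → 170.
PM2.5 236.7: bracket 234.1–266.4 → index 301–500; slope 199/32.3, offset 2.6.
AQI = 301 + 199/32.3·2.6 ≈ 317.02 ⇒ 317.
PM10: row 160.8–301.5 (AQI 101–150). (150−101)·(169.5−160.8)/(301.5−160.8) + 101 = 49·8.7/140.7 + 101 ≈ 104.03 → 104.
O₃: 0.05458 lies in 0.03896–0.07871, so I_lo=101, I_hi=150, C_lo=0.03896, C_hi=0.07871.
(150−101)/(0.07871−0.03896) × (0.05458−0.03896) + 101 = 49/0.03975 × 0.01562 + 101 ≈ 120.25 → 120.
CO: 29.048 ∈ [13.926, 29.560] ↔ index [101, 150].
101 + (29.048−13.926)·(150−101)/(29.560−13.926) = 101 + 15.122·49/15.634 ≈ 148.40, so AQI = 148.
Sub-indices: NO₂→170, PM2.5→317, PM10→104, O₃→120, CO→148. Overall AQI = max = 317; dominant pollutant is PM2.5.
AQI 317: Hazardous.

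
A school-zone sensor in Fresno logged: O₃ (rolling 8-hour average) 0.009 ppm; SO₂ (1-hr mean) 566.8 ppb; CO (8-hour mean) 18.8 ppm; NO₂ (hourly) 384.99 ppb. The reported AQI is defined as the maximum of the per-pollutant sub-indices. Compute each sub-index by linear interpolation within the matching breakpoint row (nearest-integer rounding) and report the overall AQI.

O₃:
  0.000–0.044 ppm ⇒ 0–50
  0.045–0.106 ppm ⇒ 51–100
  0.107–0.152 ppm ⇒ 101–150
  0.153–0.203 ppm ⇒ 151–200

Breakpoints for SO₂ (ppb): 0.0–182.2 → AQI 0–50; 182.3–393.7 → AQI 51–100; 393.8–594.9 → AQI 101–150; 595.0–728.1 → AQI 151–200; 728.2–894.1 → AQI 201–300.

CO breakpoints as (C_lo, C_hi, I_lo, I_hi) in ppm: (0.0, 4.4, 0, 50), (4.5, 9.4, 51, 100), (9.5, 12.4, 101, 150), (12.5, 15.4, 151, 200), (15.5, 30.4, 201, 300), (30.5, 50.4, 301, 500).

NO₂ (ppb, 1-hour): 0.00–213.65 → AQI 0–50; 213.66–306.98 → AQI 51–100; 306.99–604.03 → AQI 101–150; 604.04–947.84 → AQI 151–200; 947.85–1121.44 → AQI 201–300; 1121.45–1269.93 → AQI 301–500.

223

O₃: 0.009 lies in 0.000–0.044, so I_lo=0, I_hi=50, C_lo=0.000, C_hi=0.044.
(50−0)/(0.044−0.000) × (0.009−0.000) + 0 = 50/0.044 × 0.009 + 0 ≈ 10.23 → 10.
SO₂: 566.8 lies in 393.8–594.9, so I_lo=101, I_hi=150, C_lo=393.8, C_hi=594.9.
(150−101)/(594.9−393.8) × (566.8−393.8) + 101 = 49/201.1 × 173.0 + 101 ≈ 143.15 → 143.
CO: row 15.5–30.4 (AQI 201–300). (300−201)·(18.8−15.5)/(30.4−15.5) + 201 = 99·3.3/14.9 + 201 ≈ 222.93 → 223.
NO₂ 384.99: bracket 306.99–604.03 → index 101–150; slope 49/297.04, offset 78.00.
AQI = 101 + 49/297.04·78.00 ≈ 113.87 ⇒ 114.
Sub-indices: O₃→10, SO₂→143, CO→223, NO₂→114. Overall AQI = max = 223; dominant pollutant is CO.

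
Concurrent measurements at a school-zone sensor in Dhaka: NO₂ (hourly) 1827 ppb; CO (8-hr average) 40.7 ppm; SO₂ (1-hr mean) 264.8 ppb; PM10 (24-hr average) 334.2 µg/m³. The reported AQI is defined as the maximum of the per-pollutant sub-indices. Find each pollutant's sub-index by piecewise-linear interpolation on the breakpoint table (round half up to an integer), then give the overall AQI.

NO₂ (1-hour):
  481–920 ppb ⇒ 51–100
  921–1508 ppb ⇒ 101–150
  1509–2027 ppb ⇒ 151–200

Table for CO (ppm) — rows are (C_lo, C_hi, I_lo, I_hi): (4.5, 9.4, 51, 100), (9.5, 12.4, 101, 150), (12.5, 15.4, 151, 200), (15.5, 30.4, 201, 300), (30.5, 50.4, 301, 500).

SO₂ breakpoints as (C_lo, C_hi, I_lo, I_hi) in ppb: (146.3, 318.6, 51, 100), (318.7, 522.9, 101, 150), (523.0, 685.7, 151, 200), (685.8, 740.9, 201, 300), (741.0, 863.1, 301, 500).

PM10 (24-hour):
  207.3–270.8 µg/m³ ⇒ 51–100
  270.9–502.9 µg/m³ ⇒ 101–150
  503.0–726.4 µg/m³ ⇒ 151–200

403

NO₂: 1827 lies in 1509–2027, so I_lo=151, I_hi=200, C_lo=1509, C_hi=2027.
(200−151)/(2027−1509) × (1827−1509) + 151 = 49/518 × 318 + 151 ≈ 181.08 → 181.
CO: 40.7 lies in 30.5–50.4, so I_lo=301, I_hi=500, C_lo=30.5, C_hi=50.4.
(500−301)/(50.4−30.5) × (40.7−30.5) + 301 = 199/19.9 × 10.2 + 301 ≈ 403.00 → 403.
SO₂: 264.8 ∈ [146.3, 318.6] ↔ index [51, 100].
51 + (264.8−146.3)·(100−51)/(318.6−146.3) = 51 + 118.5·49/172.3 ≈ 84.70, so AQI = 85.
PM10: 334.2 lies in 270.9–502.9, so I_lo=101, I_hi=150, C_lo=270.9, C_hi=502.9.
(150−101)/(502.9−270.9) × (334.2−270.9) + 101 = 49/232.0 × 63.3 + 101 ≈ 114.37 → 114.
Sub-indices: NO₂→181, CO→403, SO₂→85, PM10→114. Overall AQI = max = 403; dominant pollutant is CO.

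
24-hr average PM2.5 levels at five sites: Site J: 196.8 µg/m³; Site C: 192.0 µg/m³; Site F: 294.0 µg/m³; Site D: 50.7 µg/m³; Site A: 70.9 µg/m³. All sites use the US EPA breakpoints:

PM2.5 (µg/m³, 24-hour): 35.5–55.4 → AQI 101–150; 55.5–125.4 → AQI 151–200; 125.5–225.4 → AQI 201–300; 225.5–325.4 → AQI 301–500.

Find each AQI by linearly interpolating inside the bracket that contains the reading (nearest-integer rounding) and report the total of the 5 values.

1276

Site J 196.8: bracket 125.5–225.4 → index 201–300; slope 99/99.9, offset 71.3.
AQI = 201 + 99/99.9·71.3 ≈ 271.66 ⇒ 272.
Site C: row 125.5–225.4 (AQI 201–300). (300−201)·(192.0−125.5)/(225.4−125.5) + 201 = 99·66.5/99.9 + 201 ≈ 266.90 → 267.
Site F: 294.0 lies in 225.5–325.4, so I_lo=301, I_hi=500, C_lo=225.5, C_hi=325.4.
(500−301)/(325.4−225.5) × (294.0−225.5) + 301 = 199/99.9 × 68.5 + 301 ≈ 437.45 → 437.
Site D: 50.7 lies in 35.5–55.4, so I_lo=101, I_hi=150, C_lo=35.5, C_hi=55.4.
(150−101)/(55.4−35.5) × (50.7−35.5) + 101 = 49/19.9 × 15.2 + 101 ≈ 138.43 → 138.
Site A: 70.9 lies in 55.5–125.4, so I_lo=151, I_hi=200, C_lo=55.5, C_hi=125.4.
(200−151)/(125.4−55.5) × (70.9−55.5) + 151 = 49/69.9 × 15.4 + 151 ≈ 161.80 → 162.
AQIs: Site J=272, Site C=267, Site F=437, Site D=138, Site A=162. Sum = 272 + 267 + 437 + 138 + 162 = 1276.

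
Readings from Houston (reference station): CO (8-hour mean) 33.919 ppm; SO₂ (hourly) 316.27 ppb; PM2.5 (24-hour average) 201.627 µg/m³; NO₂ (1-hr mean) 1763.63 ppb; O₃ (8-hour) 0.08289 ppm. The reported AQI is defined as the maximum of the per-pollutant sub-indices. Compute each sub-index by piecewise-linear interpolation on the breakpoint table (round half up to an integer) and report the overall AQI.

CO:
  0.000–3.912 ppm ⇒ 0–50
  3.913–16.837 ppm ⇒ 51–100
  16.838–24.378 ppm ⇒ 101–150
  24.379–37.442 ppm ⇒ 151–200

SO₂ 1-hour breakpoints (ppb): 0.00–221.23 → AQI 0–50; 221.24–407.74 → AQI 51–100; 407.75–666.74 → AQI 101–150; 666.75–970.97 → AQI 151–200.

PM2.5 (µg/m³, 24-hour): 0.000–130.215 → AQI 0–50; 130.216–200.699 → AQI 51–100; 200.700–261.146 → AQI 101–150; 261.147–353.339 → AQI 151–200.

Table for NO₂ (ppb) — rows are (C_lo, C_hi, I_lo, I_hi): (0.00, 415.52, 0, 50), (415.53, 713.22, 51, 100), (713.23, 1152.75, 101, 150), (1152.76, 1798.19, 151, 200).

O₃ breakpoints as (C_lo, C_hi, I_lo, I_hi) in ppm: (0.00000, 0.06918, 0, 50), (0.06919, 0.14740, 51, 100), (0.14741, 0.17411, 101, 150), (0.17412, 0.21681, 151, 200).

CO 33.919: bracket 24.379–37.442 → index 151–200; slope 49/13.063, offset 9.540.
AQI = 151 + 49/13.063·9.540 ≈ 186.79 ⇒ 187.
SO₂: row 221.24–407.74 (AQI 51–100). (100−51)·(316.27−221.24)/(407.74−221.24) + 51 = 49·95.03/186.50 + 51 ≈ 75.97 → 76.
PM2.5 201.627: bracket 200.700–261.146 → index 101–150; slope 49/60.446, offset 0.927.
AQI = 101 + 49/60.446·0.927 ≈ 101.75 ⇒ 102.
NO₂: 1763.63 lies in 1152.76–1798.19, so I_lo=151, I_hi=200, C_lo=1152.76, C_hi=1798.19.
(200−151)/(1798.19−1152.76) × (1763.63−1152.76) + 151 = 49/645.43 × 610.87 + 151 ≈ 197.38 → 197.
O₃: 0.08289 lies in 0.06919–0.14740, so I_lo=51, I_hi=100, C_lo=0.06919, C_hi=0.14740.
(100−51)/(0.14740−0.06919) × (0.08289−0.06919) + 51 = 49/0.07821 × 0.01370 + 51 ≈ 59.58 → 60.
Sub-indices: CO→187, SO₂→76, PM2.5→102, NO₂→197, O₃→60. Overall AQI = max = 197; dominant pollutant is NO₂.

197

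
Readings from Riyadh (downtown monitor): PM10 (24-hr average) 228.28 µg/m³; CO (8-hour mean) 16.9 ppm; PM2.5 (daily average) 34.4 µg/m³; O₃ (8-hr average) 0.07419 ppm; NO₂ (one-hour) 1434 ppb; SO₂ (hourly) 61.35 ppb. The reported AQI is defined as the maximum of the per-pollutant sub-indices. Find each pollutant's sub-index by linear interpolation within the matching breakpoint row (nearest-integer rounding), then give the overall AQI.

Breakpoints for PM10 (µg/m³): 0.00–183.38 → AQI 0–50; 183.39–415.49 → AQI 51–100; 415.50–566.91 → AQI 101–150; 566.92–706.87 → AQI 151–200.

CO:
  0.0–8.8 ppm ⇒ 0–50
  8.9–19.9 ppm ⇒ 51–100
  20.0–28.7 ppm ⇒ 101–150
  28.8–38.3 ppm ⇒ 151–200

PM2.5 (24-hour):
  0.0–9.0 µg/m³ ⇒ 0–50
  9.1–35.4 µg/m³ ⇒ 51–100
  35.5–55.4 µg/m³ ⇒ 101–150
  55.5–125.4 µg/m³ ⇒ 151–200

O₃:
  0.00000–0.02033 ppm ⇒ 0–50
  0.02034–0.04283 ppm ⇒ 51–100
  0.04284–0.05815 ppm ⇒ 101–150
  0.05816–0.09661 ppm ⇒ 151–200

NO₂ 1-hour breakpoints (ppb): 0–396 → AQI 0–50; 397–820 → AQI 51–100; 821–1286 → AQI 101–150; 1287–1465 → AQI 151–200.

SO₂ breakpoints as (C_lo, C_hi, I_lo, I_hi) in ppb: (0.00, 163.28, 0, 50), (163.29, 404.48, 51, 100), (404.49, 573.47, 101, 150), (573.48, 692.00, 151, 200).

191

PM10: 228.28 ∈ [183.39, 415.49] ↔ index [51, 100].
51 + (228.28−183.39)·(100−51)/(415.49−183.39) = 51 + 44.89·49/232.10 ≈ 60.48, so AQI = 60.
CO: 16.9 ∈ [8.9, 19.9] ↔ index [51, 100].
51 + (16.9−8.9)·(100−51)/(19.9−8.9) = 51 + 8.0·49/11.0 ≈ 86.64, so AQI = 87.
PM2.5: row 9.1–35.4 (AQI 51–100). (100−51)·(34.4−9.1)/(35.4−9.1) + 51 = 49·25.3/26.3 + 51 ≈ 98.14 → 98.
O₃: 0.07419 ∈ [0.05816, 0.09661] ↔ index [151, 200].
151 + (0.07419−0.05816)·(200−151)/(0.09661−0.05816) = 151 + 0.01603·49/0.03845 ≈ 171.43, so AQI = 171.
NO₂ 1434: bracket 1287–1465 → index 151–200; slope 49/178, offset 147.
AQI = 151 + 49/178·147 ≈ 191.47 ⇒ 191.
SO₂: 61.35 lies in 0.00–163.28, so I_lo=0, I_hi=50, C_lo=0.00, C_hi=163.28.
(50−0)/(163.28−0.00) × (61.35−0.00) + 0 = 50/163.28 × 61.35 + 0 ≈ 18.79 → 19.
Sub-indices: PM10→60, CO→87, PM2.5→98, O₃→171, NO₂→191, SO₂→19. Overall AQI = max = 191; dominant pollutant is NO₂.
AQI 191: Unhealthy.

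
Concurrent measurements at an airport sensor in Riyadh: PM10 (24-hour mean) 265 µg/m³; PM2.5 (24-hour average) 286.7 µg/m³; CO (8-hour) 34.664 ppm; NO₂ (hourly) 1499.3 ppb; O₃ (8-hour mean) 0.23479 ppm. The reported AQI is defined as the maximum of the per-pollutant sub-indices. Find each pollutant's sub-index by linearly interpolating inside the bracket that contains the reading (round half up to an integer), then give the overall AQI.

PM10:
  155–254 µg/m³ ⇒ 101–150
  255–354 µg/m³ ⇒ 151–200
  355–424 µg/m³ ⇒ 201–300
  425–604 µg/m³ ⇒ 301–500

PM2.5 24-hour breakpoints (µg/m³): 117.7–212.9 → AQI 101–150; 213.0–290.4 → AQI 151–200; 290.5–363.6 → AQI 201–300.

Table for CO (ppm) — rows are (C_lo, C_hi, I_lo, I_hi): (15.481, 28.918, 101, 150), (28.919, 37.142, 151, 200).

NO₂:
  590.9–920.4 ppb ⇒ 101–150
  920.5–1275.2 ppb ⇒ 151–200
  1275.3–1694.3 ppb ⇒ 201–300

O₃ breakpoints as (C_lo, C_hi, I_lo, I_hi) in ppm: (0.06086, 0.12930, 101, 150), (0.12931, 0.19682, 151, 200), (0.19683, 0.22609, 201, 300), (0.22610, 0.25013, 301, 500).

373

PM10: 265 lies in 255–354, so I_lo=151, I_hi=200, C_lo=255, C_hi=354.
(200−151)/(354−255) × (265−255) + 151 = 49/99 × 10 + 151 ≈ 155.95 → 156.
PM2.5: row 213.0–290.4 (AQI 151–200). (200−151)·(286.7−213.0)/(290.4−213.0) + 151 = 49·73.7/77.4 + 151 ≈ 197.66 → 198.
CO: 34.664 lies in 28.919–37.142, so I_lo=151, I_hi=200, C_lo=28.919, C_hi=37.142.
(200−151)/(37.142−28.919) × (34.664−28.919) + 151 = 49/8.223 × 5.745 + 151 ≈ 185.23 → 185.
NO₂: 1499.3 ∈ [1275.3, 1694.3] ↔ index [201, 300].
201 + (1499.3−1275.3)·(300−201)/(1694.3−1275.3) = 201 + 224.0·99/419.0 ≈ 253.93, so AQI = 254.
O₃: 0.23479 ∈ [0.22610, 0.25013] ↔ index [301, 500].
301 + (0.23479−0.22610)·(500−301)/(0.25013−0.22610) = 301 + 0.00869·199/0.02403 ≈ 372.96, so AQI = 373.
Sub-indices: PM10→156, PM2.5→198, CO→185, NO₂→254, O₃→373. Overall AQI = max = 373; dominant pollutant is O₃.
AQI 373: Hazardous.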